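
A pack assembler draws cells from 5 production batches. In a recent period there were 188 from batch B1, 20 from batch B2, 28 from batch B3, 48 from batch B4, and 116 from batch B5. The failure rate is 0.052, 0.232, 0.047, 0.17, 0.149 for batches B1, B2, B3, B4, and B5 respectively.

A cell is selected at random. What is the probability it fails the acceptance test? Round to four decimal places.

Total: 188 + 20 + 28 + 48 + 116 = 400.
P(B1) = 188/400 = 0.47. P(B2) = 20/400 = 0.05. P(B3) = 28/400 = 0.07. P(B4) = 48/400 = 0.12. P(B5) = 116/400 = 0.29.
Using total probability over the partition,
P(F) = P(F|B1)·P(B1) + P(F|B2)·P(B2) + P(F|B3)·P(B3) + P(F|B4)·P(B4) + P(F|B5)·P(B5)
      = 0.052·0.47 + 0.232·0.05 + 0.047·0.07 + 0.17·0.12 + 0.149·0.29
      = 0.02444 + 0.0116 + 0.00329 + 0.0204 + 0.04321 = 0.10294

0.1029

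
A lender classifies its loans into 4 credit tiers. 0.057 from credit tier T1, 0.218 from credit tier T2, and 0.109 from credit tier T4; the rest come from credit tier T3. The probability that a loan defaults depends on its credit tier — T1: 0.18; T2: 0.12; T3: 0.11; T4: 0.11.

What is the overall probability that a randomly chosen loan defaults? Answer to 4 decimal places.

P(T3) = 1 − (0.057 + 0.218 + 0.109) = 0.616.
Using total probability over the partition,
P(D) = P(D|T1)·P(T1) + P(D|T2)·P(T2) + P(D|T3)·P(T3) + P(D|T4)·P(T4)
      = 0.18·0.057 + 0.12·0.218 + 0.11·0.616 + 0.11·0.109
      = 0.01026 + 0.02616 + 0.06776 + 0.01199 = 0.11617

0.1162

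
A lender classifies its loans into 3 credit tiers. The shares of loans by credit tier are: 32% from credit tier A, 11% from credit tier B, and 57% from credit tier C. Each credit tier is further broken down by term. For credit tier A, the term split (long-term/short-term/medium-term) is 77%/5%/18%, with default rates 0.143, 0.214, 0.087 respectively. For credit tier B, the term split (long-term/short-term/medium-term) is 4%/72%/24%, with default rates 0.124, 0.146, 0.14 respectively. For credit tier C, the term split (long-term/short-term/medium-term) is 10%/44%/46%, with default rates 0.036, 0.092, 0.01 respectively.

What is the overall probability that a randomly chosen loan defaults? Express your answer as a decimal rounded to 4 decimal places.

P(D) ≈ 0.0872

P(D|A) = 0.77·0.143 + 0.05·0.214 + 0.18·0.087 = 0.11011 + 0.0107 + 0.01566 = 0.13647
P(D|B) = 0.04·0.124 + 0.72·0.146 + 0.24·0.14 = 0.00496 + 0.10512 + 0.0336 = 0.14368
P(D|C) = 0.1·0.036 + 0.44·0.092 + 0.46·0.01 = 0.0036 + 0.04048 + 0.0046 = 0.04868
Then overall,
P(D) = 0.32·0.13647 + 0.11·0.14368 + 0.57·0.04868
      = 0.0436704 + 0.0158048 + 0.0277476 = 0.0872228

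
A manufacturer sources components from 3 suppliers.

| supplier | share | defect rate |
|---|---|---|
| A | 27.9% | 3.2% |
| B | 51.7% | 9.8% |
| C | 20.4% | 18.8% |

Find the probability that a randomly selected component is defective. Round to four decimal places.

P(D) ≈ 0.0979

Summing over the partition,
P(D) = P(D|A)·P(A) + P(D|B)·P(B) + P(D|C)·P(C)
      = 0.032·0.279 + 0.098·0.517 + 0.188·0.204
      = 0.008928 + 0.050666 + 0.038352 = 0.097946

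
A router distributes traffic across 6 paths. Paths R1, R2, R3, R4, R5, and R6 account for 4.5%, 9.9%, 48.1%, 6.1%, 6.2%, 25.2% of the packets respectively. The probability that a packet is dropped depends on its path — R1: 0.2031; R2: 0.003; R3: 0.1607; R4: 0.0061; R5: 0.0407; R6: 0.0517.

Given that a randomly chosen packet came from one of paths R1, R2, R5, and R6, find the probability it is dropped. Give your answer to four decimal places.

0.0546

Let S = {R1, R2, R5, R6}.
P(S) = 0.045 + 0.099 + 0.062 + 0.252 = 0.458.
P(L ∩ S) = 0.2031·0.045 + 0.003·0.099 + 0.0407·0.062 + 0.0517·0.252 = 0.0091395 + 0.000297 + 0.0025234 + 0.0130284 = 0.0249883.
P(L | S) = 0.0249883 / 0.458 = 0.054560…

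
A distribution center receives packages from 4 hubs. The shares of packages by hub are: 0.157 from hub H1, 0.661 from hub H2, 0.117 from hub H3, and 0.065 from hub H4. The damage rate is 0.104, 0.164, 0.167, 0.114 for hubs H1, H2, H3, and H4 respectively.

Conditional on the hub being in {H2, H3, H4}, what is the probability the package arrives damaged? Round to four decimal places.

Let S = {H2, H3, H4}.
P(S) = 0.661 + 0.117 + 0.065 = 0.843.
P(D ∩ S) = 0.164·0.661 + 0.167·0.117 + 0.114·0.065 = 0.108404 + 0.019539 + 0.00741 = 0.135353.
P(D | S) = 0.135353 / 0.843 = 0.160561…

P(D|S) ≈ 0.1606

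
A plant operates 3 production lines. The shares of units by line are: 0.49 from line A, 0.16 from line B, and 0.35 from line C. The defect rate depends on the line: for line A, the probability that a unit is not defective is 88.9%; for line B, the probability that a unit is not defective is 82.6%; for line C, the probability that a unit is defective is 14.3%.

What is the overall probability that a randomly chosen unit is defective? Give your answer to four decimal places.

P(D) ≈ 0.1323

P(D|A) = 1 − 0.889 = 0.111.
P(D|B) = 1 − 0.826 = 0.174.
P(D) = P(D|A)·P(A) + P(D|B)·P(B) + P(D|C)·P(C)
      = 0.111·0.49 + 0.174·0.16 + 0.143·0.35
      = 0.05439 + 0.02784 + 0.05005 = 0.13228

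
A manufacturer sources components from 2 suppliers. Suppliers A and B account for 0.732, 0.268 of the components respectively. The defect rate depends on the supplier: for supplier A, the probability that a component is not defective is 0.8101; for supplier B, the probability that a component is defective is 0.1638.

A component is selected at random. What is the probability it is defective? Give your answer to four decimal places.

0.1829

P(D|A) = 1 − 0.8101 = 0.1899.
P(D) = P(D|A)·P(A) + P(D|B)·P(B)
      = 0.1899·0.732 + 0.1638·0.268
      = 0.1390068 + 0.0438984 = 0.1829052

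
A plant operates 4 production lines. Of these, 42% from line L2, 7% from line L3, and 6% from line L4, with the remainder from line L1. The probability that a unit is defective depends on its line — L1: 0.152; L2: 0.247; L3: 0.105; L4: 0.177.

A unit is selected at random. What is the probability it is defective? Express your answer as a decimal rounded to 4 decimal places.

P(D) ≈ 0.1901

P(L1) = 1 − (0.42 + 0.07 + 0.06) = 0.45.
Summing over the partition,
P(D) = P(D|L1)·P(L1) + P(D|L2)·P(L2) + P(D|L3)·P(L3) + P(D|L4)·P(L4)
      = 0.152·0.45 + 0.247·0.42 + 0.105·0.07 + 0.177·0.06
      = 0.0684 + 0.10374 + 0.00735 + 0.01062 = 0.19011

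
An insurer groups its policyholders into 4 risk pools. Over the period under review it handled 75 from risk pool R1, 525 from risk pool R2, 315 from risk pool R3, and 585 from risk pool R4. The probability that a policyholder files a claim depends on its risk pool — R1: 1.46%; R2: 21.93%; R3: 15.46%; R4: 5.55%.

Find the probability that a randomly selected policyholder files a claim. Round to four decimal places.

Total: 75 + 525 + 315 + 585 = 1500.
P(R1) = 75/1500 = 0.05. P(R2) = 525/1500 = 0.35. P(R3) = 315/1500 = 0.21. P(R4) = 585/1500 = 0.39.
By the law of total probability,
P(C) = P(C|R1)·P(R1) + P(C|R2)·P(R2) + P(C|R3)·P(R3) + P(C|R4)·P(R4)
      = 0.0146·0.05 + 0.2193·0.35 + 0.1546·0.21 + 0.0555·0.39
      = 0.00073 + 0.076755 + 0.032466 + 0.021645 = 0.131596

0.1316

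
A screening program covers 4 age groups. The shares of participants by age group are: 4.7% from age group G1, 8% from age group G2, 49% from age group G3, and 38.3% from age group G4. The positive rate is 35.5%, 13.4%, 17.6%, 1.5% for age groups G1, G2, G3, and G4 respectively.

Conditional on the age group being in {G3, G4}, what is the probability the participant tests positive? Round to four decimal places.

P(T|S) ≈ 0.1054

Let S = {G3, G4}.
P(S) = 0.49 + 0.383 = 0.873.
P(T ∩ S) = 0.176·0.49 + 0.015·0.383 = 0.08624 + 0.005745 = 0.091985.
P(T | S) = 0.091985 / 0.873 = 0.105367…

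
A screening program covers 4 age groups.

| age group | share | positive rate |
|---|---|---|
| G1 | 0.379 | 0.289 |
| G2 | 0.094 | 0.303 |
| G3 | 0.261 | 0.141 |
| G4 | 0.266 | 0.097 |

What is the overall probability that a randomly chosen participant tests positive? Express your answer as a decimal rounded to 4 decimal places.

P(T) ≈ 0.2006

By the law of total probability,
P(T) = P(T|G1)·P(G1) + P(T|G2)·P(G2) + P(T|G3)·P(G3) + P(T|G4)·P(G4)
      = 0.289·0.379 + 0.303·0.094 + 0.141·0.261 + 0.097·0.266
      = 0.109531 + 0.028482 + 0.036801 + 0.025802 = 0.200616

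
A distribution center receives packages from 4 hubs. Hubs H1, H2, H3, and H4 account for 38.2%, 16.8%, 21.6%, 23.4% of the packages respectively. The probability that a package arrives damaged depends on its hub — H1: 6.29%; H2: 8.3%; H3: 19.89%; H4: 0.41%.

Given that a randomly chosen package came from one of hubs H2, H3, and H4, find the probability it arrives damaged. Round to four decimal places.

P(D|S) ≈ 0.0936

Let S = {H2, H3, H4}.
P(S) = 0.168 + 0.216 + 0.234 = 0.618.
P(D ∩ S) = 0.083·0.168 + 0.1989·0.216 + 0.0041·0.234 = 0.013944 + 0.0429624 + 0.0009594 = 0.0578658.
P(D | S) = 0.0578658 / 0.618 = 0.093634…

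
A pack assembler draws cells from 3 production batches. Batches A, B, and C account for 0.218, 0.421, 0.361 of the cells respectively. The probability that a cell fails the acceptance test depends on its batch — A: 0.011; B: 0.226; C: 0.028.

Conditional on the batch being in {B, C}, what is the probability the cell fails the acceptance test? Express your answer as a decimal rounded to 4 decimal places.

Let S = {B, C}.
P(S) = 0.421 + 0.361 = 0.782.
P(F ∩ S) = 0.226·0.421 + 0.028·0.361 = 0.095146 + 0.010108 = 0.105254.
P(F | S) = 0.105254 / 0.782 = 0.134596…

P(F|S) ≈ 0.1346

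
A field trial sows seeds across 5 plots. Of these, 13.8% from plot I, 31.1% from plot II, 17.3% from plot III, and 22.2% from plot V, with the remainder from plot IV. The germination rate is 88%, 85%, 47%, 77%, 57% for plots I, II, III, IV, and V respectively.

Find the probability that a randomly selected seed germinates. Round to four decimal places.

P(IV) = 1 − (0.138 + 0.311 + 0.173 + 0.222) = 0.156.
P(G) = P(G|I)·P(I) + P(G|II)·P(II) + P(G|III)·P(III) + P(G|IV)·P(IV) + P(G|V)·P(V)
      = 0.88·0.138 + 0.85·0.311 + 0.47·0.173 + 0.77·0.156 + 0.57·0.222
      = 0.12144 + 0.26435 + 0.08131 + 0.12012 + 0.12654 = 0.71376

P(G) ≈ 0.7138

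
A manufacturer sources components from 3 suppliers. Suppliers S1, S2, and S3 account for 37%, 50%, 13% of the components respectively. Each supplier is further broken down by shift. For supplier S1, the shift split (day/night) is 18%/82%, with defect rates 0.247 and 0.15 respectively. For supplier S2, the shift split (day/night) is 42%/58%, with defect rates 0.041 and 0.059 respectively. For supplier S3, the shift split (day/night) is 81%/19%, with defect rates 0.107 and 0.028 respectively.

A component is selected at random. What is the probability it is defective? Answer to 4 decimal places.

P(D|S1) = 0.18·0.247 + 0.82·0.15 = 0.04446 + 0.123 = 0.16746
P(D|S2) = 0.42·0.041 + 0.58·0.059 = 0.01722 + 0.03422 = 0.05144
P(D|S3) = 0.81·0.107 + 0.19·0.028 = 0.08667 + 0.00532 = 0.09199
Then overall,
P(D) = 0.37·0.16746 + 0.5·0.05144 + 0.13·0.09199
      = 0.0619602 + 0.02572 + 0.0119587 = 0.0996389

0.0996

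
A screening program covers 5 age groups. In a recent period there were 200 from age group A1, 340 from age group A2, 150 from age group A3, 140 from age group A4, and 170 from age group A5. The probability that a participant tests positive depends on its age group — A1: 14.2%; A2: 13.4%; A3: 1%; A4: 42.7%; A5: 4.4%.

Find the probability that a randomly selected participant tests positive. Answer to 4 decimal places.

P(T) ≈ 0.1427

Total: 200 + 340 + 150 + 140 + 170 = 1000.
P(A1) = 200/1000 = 0.2. P(A2) = 340/1000 = 0.34. P(A3) = 150/1000 = 0.15. P(A4) = 140/1000 = 0.14. P(A5) = 170/1000 = 0.17.
P(T) = P(T|A1)·P(A1) + P(T|A2)·P(A2) + P(T|A3)·P(A3) + P(T|A4)·P(A4) + P(T|A5)·P(A5)
      = 0.142·0.2 + 0.134·0.34 + 0.01·0.15 + 0.427·0.14 + 0.044·0.17
      = 0.0284 + 0.04556 + 0.0015 + 0.05978 + 0.00748 = 0.14272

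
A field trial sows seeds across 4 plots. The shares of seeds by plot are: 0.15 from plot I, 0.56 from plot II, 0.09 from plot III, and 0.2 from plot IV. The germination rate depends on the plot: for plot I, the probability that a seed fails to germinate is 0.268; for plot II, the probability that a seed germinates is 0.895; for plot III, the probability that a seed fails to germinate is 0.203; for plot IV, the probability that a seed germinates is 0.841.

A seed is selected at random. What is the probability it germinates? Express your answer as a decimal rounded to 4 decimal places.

P(G|I) = 1 − 0.268 = 0.732.
P(G|III) = 1 − 0.203 = 0.797.
By the law of total probability,
P(G) = P(G|I)·P(I) + P(G|II)·P(II) + P(G|III)·P(III) + P(G|IV)·P(IV)
      = 0.732·0.15 + 0.895·0.56 + 0.797·0.09 + 0.841·0.2
      = 0.1098 + 0.5012 + 0.07173 + 0.1682 = 0.85093

0.8509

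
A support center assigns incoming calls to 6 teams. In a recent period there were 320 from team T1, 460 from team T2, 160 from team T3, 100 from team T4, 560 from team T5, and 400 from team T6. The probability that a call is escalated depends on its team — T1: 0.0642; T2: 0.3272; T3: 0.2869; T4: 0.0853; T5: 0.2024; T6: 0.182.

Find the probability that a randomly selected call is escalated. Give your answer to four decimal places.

Total: 320 + 460 + 160 + 100 + 560 + 400 = 2000.
P(T1) = 320/2000 = 0.16. P(T2) = 460/2000 = 0.23. P(T3) = 160/2000 = 0.08. P(T4) = 100/2000 = 0.05. P(T5) = 560/2000 = 0.28. P(T6) = 400/2000 = 0.2.
P(E) = P(E|T1)·P(T1) + P(E|T2)·P(T2) + P(E|T3)·P(T3) + P(E|T4)·P(T4) + P(E|T5)·P(T5) + P(E|T6)·P(T6)
      = 0.0642·0.16 + 0.3272·0.23 + 0.2869·0.08 + 0.0853·0.05 + 0.2024·0.28 + 0.182·0.2
      = 0.010272 + 0.075256 + 0.022952 + 0.004265 + 0.056672 + 0.0364 = 0.205817

P(E) ≈ 0.2058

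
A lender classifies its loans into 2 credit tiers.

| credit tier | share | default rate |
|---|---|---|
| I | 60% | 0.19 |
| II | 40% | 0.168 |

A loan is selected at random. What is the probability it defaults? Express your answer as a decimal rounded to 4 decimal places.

P(D) = P(D|I)·P(I) + P(D|II)·P(II)
      = 0.19·0.6 + 0.168·0.4
      = 0.114 + 0.0672 = 0.1812

0.1812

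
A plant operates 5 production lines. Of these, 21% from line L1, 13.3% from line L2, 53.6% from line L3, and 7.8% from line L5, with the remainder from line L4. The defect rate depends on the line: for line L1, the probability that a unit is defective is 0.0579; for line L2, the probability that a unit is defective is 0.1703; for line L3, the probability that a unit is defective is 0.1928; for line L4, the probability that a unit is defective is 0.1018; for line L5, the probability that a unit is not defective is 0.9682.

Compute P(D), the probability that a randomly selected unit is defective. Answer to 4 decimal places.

P(L4) = 1 − (0.21 + 0.133 + 0.536 + 0.078) = 0.043.
P(D|L5) = 1 − 0.9682 = 0.0318.
P(D) = P(D|L1)·P(L1) + P(D|L2)·P(L2) + P(D|L3)·P(L3) + P(D|L4)·P(L4) + P(D|L5)·P(L5)
      = 0.0579·0.21 + 0.1703·0.133 + 0.1928·0.536 + 0.1018·0.043 + 0.0318·0.078
      = 0.012159 + 0.0226499 + 0.1033408 + 0.0043774 + 0.0024804 = 0.1450075

P(D) ≈ 0.1450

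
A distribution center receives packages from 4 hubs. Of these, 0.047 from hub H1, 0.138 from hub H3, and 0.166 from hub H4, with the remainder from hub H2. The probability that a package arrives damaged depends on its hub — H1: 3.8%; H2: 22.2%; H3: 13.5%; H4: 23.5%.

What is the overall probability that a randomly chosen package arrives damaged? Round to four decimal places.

0.2035

P(H2) = 1 − (0.047 + 0.138 + 0.166) = 0.649.
P(D) = P(D|H1)·P(H1) + P(D|H2)·P(H2) + P(D|H3)·P(H3) + P(D|H4)·P(H4)
      = 0.038·0.047 + 0.222·0.649 + 0.135·0.138 + 0.235·0.166
      = 0.001786 + 0.144078 + 0.01863 + 0.03901 = 0.203504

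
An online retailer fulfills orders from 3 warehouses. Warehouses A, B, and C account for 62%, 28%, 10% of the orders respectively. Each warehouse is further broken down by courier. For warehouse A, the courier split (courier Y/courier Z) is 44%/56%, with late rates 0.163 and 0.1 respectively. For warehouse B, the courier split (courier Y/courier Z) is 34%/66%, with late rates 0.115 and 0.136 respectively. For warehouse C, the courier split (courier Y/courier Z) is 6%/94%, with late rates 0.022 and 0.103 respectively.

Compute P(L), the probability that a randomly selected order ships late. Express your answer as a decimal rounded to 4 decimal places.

P(L|A) = 0.44·0.163 + 0.56·0.1 = 0.07172 + 0.056 = 0.12772
P(L|B) = 0.34·0.115 + 0.66·0.136 = 0.0391 + 0.08976 = 0.12886
P(L|C) = 0.06·0.022 + 0.94·0.103 = 0.00132 + 0.09682 = 0.09814
By total probability over the outer partition,
P(L) = 0.62·0.12772 + 0.28·0.12886 + 0.1·0.09814
      = 0.0791864 + 0.0360808 + 0.009814 = 0.1250812

P(L) ≈ 0.1251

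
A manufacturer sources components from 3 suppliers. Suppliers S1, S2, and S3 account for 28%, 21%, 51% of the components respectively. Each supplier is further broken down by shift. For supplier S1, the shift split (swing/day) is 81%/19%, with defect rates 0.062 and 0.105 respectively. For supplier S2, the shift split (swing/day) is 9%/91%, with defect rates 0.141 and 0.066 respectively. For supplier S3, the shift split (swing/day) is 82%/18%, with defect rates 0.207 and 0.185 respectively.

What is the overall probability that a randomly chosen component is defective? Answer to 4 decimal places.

0.1385

P(D|S1) = 0.81·0.062 + 0.19·0.105 = 0.05022 + 0.01995 = 0.07017
P(D|S2) = 0.09·0.141 + 0.91·0.066 = 0.01269 + 0.06006 = 0.07275
P(D|S3) = 0.82·0.207 + 0.18·0.185 = 0.16974 + 0.0333 = 0.20304
Then overall,
P(D) = 0.28·0.07017 + 0.21·0.07275 + 0.51·0.20304
      = 0.0196476 + 0.0152775 + 0.1035504 = 0.1384755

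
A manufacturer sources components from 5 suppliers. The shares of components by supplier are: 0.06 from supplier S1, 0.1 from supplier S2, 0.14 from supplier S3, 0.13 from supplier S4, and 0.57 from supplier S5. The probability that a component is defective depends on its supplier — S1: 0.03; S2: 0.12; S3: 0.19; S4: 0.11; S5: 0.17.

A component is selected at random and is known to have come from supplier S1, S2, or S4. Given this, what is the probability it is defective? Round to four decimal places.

Let S = {S1, S2, S4}.
P(S) = 0.06 + 0.1 + 0.13 = 0.29.
P(D ∩ S) = 0.03·0.06 + 0.12·0.1 + 0.11·0.13 = 0.0018 + 0.012 + 0.0143 = 0.0281.
P(D | S) = 0.0281 / 0.29 = 0.096897…

0.0969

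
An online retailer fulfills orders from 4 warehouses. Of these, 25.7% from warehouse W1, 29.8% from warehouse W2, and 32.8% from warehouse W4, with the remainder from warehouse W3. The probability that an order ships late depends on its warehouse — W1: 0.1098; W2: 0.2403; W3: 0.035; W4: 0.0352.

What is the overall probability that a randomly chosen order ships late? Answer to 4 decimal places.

P(L) ≈ 0.1155

P(W3) = 1 − (0.257 + 0.298 + 0.328) = 0.117.
P(L) = P(L|W1)·P(W1) + P(L|W2)·P(W2) + P(L|W3)·P(W3) + P(L|W4)·P(W4)
      = 0.1098·0.257 + 0.2403·0.298 + 0.035·0.117 + 0.0352·0.328
      = 0.0282186 + 0.0716094 + 0.004095 + 0.0115456 = 0.1154686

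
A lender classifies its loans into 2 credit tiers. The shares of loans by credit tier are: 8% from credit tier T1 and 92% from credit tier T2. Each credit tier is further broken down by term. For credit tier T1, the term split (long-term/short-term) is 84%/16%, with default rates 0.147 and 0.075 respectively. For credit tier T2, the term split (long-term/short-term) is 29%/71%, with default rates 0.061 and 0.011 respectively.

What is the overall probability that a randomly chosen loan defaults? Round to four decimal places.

P(D) ≈ 0.0343

P(D|T1) = 0.84·0.147 + 0.16·0.075 = 0.12348 + 0.012 = 0.13548
P(D|T2) = 0.29·0.061 + 0.71·0.011 = 0.01769 + 0.00781 = 0.0255
By total probability over the outer partition,
P(D) = 0.08·0.13548 + 0.92·0.0255
      = 0.0108384 + 0.02346 = 0.0342984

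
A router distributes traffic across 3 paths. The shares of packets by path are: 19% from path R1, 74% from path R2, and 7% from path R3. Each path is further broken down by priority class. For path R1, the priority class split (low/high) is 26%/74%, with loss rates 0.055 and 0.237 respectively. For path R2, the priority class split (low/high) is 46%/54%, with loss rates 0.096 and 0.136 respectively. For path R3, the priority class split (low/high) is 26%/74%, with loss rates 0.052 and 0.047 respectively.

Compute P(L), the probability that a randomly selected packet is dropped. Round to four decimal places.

P(L) ≈ 0.1264

P(L|R1) = 0.26·0.055 + 0.74·0.237 = 0.0143 + 0.17538 = 0.18968
P(L|R2) = 0.46·0.096 + 0.54·0.136 = 0.04416 + 0.07344 = 0.1176
P(L|R3) = 0.26·0.052 + 0.74·0.047 = 0.01352 + 0.03478 = 0.0483
Then overall,
P(L) = 0.19·0.18968 + 0.74·0.1176 + 0.07·0.0483
      = 0.0360392 + 0.087024 + 0.003381 = 0.1264442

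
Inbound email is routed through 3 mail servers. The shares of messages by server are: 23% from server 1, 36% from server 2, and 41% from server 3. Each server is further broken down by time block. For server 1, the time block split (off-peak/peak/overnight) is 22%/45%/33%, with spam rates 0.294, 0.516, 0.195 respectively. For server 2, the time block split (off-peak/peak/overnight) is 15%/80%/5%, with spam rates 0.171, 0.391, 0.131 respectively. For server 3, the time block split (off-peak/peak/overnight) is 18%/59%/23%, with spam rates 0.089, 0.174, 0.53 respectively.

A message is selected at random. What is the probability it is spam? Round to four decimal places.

0.3059

P(S|1) = 0.22·0.294 + 0.45·0.516 + 0.33·0.195 = 0.06468 + 0.2322 + 0.06435 = 0.36123
P(S|2) = 0.15·0.171 + 0.8·0.391 + 0.05·0.131 = 0.02565 + 0.3128 + 0.00655 = 0.345
P(S|3) = 0.18·0.089 + 0.59·0.174 + 0.23·0.53 = 0.01602 + 0.10266 + 0.1219 = 0.24058
Then overall,
P(S) = 0.23·0.36123 + 0.36·0.345 + 0.41·0.24058
      = 0.0830829 + 0.1242 + 0.0986378 = 0.3059207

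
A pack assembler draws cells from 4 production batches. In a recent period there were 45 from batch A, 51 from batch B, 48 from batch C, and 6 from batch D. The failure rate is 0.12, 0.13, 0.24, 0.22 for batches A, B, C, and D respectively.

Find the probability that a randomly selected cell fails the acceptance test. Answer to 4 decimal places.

Total: 45 + 51 + 48 + 6 = 150.
P(A) = 45/150 = 0.3. P(B) = 51/150 = 0.34. P(C) = 48/150 = 0.32. P(D) = 6/150 = 0.04.
By the law of total probability,
P(F) = P(F|A)·P(A) + P(F|B)·P(B) + P(F|C)·P(C) + P(F|D)·P(D)
      = 0.12·0.3 + 0.13·0.34 + 0.24·0.32 + 0.22·0.04
      = 0.036 + 0.0442 + 0.0768 + 0.0088 = 0.1658

0.1658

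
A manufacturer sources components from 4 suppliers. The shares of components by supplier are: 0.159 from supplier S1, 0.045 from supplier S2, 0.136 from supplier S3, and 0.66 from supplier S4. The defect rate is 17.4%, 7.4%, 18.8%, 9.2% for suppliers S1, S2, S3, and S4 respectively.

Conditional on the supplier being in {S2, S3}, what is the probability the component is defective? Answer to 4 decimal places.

Let S = {S2, S3}.
P(S) = 0.045 + 0.136 = 0.181.
P(D ∩ S) = 0.074·0.045 + 0.188·0.136 = 0.00333 + 0.025568 = 0.028898.
P(D | S) = 0.028898 / 0.181 = 0.159657…

0.1597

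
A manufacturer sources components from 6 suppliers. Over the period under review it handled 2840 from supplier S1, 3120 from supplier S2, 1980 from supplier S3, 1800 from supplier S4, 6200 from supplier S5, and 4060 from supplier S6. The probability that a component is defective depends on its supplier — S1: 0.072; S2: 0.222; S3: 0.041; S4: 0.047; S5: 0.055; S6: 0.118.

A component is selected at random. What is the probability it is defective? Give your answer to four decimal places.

P(D) ≈ 0.0941

Total: 2840 + 3120 + 1980 + 1800 + 6200 + 4060 = 20000.
P(S1) = 2840/20000 = 0.142. P(S2) = 3120/20000 = 0.156. P(S3) = 1980/20000 = 0.099. P(S4) = 1800/20000 = 0.09. P(S5) = 6200/20000 = 0.31. P(S6) = 4060/20000 = 0.203.
Using total probability over the partition,
P(D) = P(D|S1)·P(S1) + P(D|S2)·P(S2) + P(D|S3)·P(S3) + P(D|S4)·P(S4) + P(D|S5)·P(S5) + P(D|S6)·P(S6)
      = 0.072·0.142 + 0.222·0.156 + 0.041·0.099 + 0.047·0.09 + 0.055·0.31 + 0.118·0.203
      = 0.010224 + 0.034632 + 0.004059 + 0.00423 + 0.01705 + 0.023954 = 0.094149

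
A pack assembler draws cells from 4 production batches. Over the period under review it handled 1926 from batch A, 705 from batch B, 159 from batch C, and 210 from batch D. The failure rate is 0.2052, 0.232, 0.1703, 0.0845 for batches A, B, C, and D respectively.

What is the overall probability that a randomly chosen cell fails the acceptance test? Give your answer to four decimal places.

Total: 1926 + 705 + 159 + 210 = 3000.
P(A) = 1926/3000 = 0.642. P(B) = 705/3000 = 0.235. P(C) = 159/3000 = 0.053. P(D) = 210/3000 = 0.07.
P(F) = P(F|A)·P(A) + P(F|B)·P(B) + P(F|C)·P(C) + P(F|D)·P(D)
      = 0.2052·0.642 + 0.232·0.235 + 0.1703·0.053 + 0.0845·0.07
      = 0.1317384 + 0.05452 + 0.0090259 + 0.005915 = 0.2011993

0.2012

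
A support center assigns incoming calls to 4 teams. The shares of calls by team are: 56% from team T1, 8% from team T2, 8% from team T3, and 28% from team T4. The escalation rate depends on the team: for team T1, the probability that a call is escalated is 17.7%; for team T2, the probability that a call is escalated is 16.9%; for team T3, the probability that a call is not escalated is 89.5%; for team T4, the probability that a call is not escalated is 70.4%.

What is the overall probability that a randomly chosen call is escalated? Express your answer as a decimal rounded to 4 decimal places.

P(E) ≈ 0.2039

P(E|T3) = 1 − 0.895 = 0.105.
P(E|T4) = 1 − 0.704 = 0.296.
P(E) = P(E|T1)·P(T1) + P(E|T2)·P(T2) + P(E|T3)·P(T3) + P(E|T4)·P(T4)
      = 0.177·0.56 + 0.169·0.08 + 0.105·0.08 + 0.296·0.28
      = 0.09912 + 0.01352 + 0.0084 + 0.08288 = 0.20392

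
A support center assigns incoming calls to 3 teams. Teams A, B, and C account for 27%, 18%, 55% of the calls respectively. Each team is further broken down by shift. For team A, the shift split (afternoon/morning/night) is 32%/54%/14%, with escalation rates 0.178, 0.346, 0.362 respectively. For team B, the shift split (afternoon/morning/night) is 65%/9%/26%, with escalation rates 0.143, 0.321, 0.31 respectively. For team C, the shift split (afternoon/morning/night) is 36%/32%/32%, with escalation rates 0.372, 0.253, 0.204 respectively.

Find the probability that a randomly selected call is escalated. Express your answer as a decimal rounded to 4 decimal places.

0.2700

P(E|A) = 0.32·0.178 + 0.54·0.346 + 0.14·0.362 = 0.05696 + 0.18684 + 0.05068 = 0.29448
P(E|B) = 0.65·0.143 + 0.09·0.321 + 0.26·0.31 = 0.09295 + 0.02889 + 0.0806 = 0.20244
P(E|C) = 0.36·0.372 + 0.32·0.253 + 0.32·0.204 = 0.13392 + 0.08096 + 0.06528 = 0.28016
Then overall,
P(E) = 0.27·0.29448 + 0.18·0.20244 + 0.55·0.28016
      = 0.0795096 + 0.0364392 + 0.154088 = 0.2700368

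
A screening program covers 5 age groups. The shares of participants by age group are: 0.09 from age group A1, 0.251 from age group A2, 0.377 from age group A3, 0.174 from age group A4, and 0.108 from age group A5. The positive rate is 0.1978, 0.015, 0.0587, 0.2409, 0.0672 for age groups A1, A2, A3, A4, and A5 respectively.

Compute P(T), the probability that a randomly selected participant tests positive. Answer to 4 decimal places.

0.0929

P(T) = P(T|A1)·P(A1) + P(T|A2)·P(A2) + P(T|A3)·P(A3) + P(T|A4)·P(A4) + P(T|A5)·P(A5)
      = 0.1978·0.09 + 0.015·0.251 + 0.0587·0.377 + 0.2409·0.174 + 0.0672·0.108
      = 0.017802 + 0.003765 + 0.0221299 + 0.0419166 + 0.0072576 = 0.0928711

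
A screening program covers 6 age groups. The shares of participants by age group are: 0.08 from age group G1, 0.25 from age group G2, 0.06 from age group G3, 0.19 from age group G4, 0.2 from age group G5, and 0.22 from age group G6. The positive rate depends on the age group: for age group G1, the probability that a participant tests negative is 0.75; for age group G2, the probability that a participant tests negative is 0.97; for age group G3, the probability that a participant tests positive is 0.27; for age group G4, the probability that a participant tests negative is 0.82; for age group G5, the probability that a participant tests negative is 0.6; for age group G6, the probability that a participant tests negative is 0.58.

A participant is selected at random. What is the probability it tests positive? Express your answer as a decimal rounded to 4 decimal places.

P(T|G1) = 1 − 0.75 = 0.25.
P(T|G2) = 1 − 0.97 = 0.03.
P(T|G4) = 1 − 0.82 = 0.18.
P(T|G5) = 1 − 0.6 = 0.4.
P(T|G6) = 1 − 0.58 = 0.42.
By the law of total probability,
P(T) = P(T|G1)·P(G1) + P(T|G2)·P(G2) + P(T|G3)·P(G3) + P(T|G4)·P(G4) + P(T|G5)·P(G5) + P(T|G6)·P(G6)
      = 0.25·0.08 + 0.03·0.25 + 0.27·0.06 + 0.18·0.19 + 0.4·0.2 + 0.42·0.22
      = 0.02 + 0.0075 + 0.0162 + 0.0342 + 0.08 + 0.0924 = 0.2503

P(T) ≈ 0.2503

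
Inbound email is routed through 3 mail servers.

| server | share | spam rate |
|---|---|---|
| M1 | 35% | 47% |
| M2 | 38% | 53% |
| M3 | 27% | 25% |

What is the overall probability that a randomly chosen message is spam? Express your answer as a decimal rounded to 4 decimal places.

P(S) ≈ 0.4334

P(S) = P(S|M1)·P(M1) + P(S|M2)·P(M2) + P(S|M3)·P(M3)
      = 0.47·0.35 + 0.53·0.38 + 0.25·0.27
      = 0.1645 + 0.2014 + 0.0675 = 0.4334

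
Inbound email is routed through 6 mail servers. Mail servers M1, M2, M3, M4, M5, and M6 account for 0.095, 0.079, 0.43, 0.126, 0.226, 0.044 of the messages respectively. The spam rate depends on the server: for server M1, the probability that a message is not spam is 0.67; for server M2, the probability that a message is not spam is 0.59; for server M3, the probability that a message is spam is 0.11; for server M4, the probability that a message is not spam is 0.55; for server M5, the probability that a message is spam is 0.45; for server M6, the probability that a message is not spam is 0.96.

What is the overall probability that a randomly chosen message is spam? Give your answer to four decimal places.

P(S|M1) = 1 − 0.67 = 0.33.
P(S|M2) = 1 − 0.59 = 0.41.
P(S|M4) = 1 − 0.55 = 0.45.
P(S|M6) = 1 − 0.96 = 0.04.
By the law of total probability,
P(S) = P(S|M1)·P(M1) + P(S|M2)·P(M2) + P(S|M3)·P(M3) + P(S|M4)·P(M4) + P(S|M5)·P(M5) + P(S|M6)·P(M6)
      = 0.33·0.095 + 0.41·0.079 + 0.11·0.43 + 0.45·0.126 + 0.45·0.226 + 0.04·0.044
      = 0.03135 + 0.03239 + 0.0473 + 0.0567 + 0.1017 + 0.00176 = 0.2712

0.2712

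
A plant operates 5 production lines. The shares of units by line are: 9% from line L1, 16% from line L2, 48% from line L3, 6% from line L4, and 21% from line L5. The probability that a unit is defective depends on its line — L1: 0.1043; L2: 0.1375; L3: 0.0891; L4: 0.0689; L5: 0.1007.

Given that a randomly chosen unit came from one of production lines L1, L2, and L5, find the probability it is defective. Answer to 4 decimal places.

Let S = {L1, L2, L5}.
P(S) = 0.09 + 0.16 + 0.21 = 0.46.
P(D ∩ S) = 0.1043·0.09 + 0.1375·0.16 + 0.1007·0.21 = 0.009387 + 0.022 + 0.021147 = 0.052534.
P(D | S) = 0.052534 / 0.46 = 0.114204…

P(D|S) ≈ 0.1142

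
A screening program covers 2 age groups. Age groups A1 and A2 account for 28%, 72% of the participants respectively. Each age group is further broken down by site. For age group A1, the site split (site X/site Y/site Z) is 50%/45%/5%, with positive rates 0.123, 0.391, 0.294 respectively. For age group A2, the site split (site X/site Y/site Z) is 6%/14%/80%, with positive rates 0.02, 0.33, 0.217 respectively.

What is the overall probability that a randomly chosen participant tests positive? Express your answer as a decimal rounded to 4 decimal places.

P(T) ≈ 0.2297

P(T|A1) = 0.5·0.123 + 0.45·0.391 + 0.05·0.294 = 0.0615 + 0.17595 + 0.0147 = 0.25215
P(T|A2) = 0.06·0.02 + 0.14·0.33 + 0.8·0.217 = 0.0012 + 0.0462 + 0.1736 = 0.221
By total probability over the outer partition,
P(T) = 0.28·0.25215 + 0.72·0.221
      = 0.070602 + 0.15912 = 0.229722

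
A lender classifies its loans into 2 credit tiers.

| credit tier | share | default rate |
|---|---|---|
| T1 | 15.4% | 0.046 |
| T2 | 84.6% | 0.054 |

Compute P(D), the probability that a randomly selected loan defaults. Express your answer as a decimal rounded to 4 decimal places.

0.0528

P(D) = P(D|T1)·P(T1) + P(D|T2)·P(T2)
      = 0.046·0.154 + 0.054·0.846
      = 0.007084 + 0.045684 = 0.052768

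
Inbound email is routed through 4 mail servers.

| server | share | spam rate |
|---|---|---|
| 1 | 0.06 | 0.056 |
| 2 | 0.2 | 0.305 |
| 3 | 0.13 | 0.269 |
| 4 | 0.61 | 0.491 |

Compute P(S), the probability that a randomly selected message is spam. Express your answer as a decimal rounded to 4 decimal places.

P(S) = P(S|1)·P(1) + P(S|2)·P(2) + P(S|3)·P(3) + P(S|4)·P(4)
      = 0.056·0.06 + 0.305·0.2 + 0.269·0.13 + 0.491·0.61
      = 0.00336 + 0.061 + 0.03497 + 0.29951 = 0.39884

0.3988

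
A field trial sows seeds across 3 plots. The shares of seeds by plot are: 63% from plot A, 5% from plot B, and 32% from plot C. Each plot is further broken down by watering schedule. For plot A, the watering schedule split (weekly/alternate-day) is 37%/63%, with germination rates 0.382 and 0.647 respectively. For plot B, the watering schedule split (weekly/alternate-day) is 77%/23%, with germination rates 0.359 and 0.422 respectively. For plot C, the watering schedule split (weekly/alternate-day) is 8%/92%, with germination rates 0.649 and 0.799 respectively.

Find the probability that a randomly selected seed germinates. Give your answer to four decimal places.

P(G) ≈ 0.6164

P(G|A) = 0.37·0.382 + 0.63·0.647 = 0.14134 + 0.40761 = 0.54895
P(G|B) = 0.77·0.359 + 0.23·0.422 = 0.27643 + 0.09706 = 0.37349
P(G|C) = 0.08·0.649 + 0.92·0.799 = 0.05192 + 0.73508 = 0.787
By total probability over the outer partition,
P(G) = 0.63·0.54895 + 0.05·0.37349 + 0.32·0.787
      = 0.3458385 + 0.0186745 + 0.25184 = 0.616353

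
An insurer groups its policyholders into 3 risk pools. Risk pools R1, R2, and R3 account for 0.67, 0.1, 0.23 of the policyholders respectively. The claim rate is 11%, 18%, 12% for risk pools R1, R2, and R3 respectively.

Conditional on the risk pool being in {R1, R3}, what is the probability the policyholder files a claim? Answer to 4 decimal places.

0.1126

Let S = {R1, R3}.
P(S) = 0.67 + 0.23 = 0.9.
P(C ∩ S) = 0.11·0.67 + 0.12·0.23 = 0.0737 + 0.0276 = 0.1013.
P(C | S) = 0.1013 / 0.9 = 0.112556…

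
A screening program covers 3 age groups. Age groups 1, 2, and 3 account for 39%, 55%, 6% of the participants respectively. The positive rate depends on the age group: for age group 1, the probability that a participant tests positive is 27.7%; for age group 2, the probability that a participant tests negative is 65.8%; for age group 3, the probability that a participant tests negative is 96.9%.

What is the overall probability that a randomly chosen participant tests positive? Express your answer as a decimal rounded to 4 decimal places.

P(T|2) = 1 − 0.658 = 0.342.
P(T|3) = 1 − 0.969 = 0.031.
Using total probability over the partition,
P(T) = P(T|1)·P(1) + P(T|2)·P(2) + P(T|3)·P(3)
      = 0.277·0.39 + 0.342·0.55 + 0.031·0.06
      = 0.10803 + 0.1881 + 0.00186 = 0.29799

P(T) ≈ 0.2980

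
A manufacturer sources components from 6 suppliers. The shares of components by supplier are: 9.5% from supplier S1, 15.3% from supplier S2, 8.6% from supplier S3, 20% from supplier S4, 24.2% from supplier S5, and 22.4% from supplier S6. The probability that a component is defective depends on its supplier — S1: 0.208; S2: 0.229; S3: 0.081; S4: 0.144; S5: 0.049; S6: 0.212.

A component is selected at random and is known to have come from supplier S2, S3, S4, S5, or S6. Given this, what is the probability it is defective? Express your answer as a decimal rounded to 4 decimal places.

0.1438

Let S = {S2, S3, S4, S5, S6}.
P(S) = 0.153 + 0.086 + 0.2 + 0.242 + 0.224 = 0.905.
P(D ∩ S) = 0.229·0.153 + 0.081·0.086 + 0.144·0.2 + 0.049·0.242 + 0.212·0.224 = 0.035037 + 0.006966 + 0.0288 + 0.011858 + 0.047488 = 0.130149.
P(D | S) = 0.130149 / 0.905 = 0.143811…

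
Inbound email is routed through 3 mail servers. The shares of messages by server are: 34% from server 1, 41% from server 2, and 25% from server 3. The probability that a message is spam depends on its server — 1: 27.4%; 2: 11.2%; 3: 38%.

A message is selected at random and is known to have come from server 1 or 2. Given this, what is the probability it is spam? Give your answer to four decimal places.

Let J = {1, 2}.
P(J) = 0.34 + 0.41 = 0.75.
P(S ∩ J) = 0.274·0.34 + 0.112·0.41 = 0.09316 + 0.04592 = 0.13908.
P(S | J) = 0.13908 / 0.75 = 0.185440…

0.1854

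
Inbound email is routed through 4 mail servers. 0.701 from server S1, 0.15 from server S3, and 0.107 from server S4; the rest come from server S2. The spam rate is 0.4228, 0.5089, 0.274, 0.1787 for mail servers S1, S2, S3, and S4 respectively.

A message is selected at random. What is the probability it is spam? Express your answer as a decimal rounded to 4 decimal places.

P(S2) = 1 − (0.701 + 0.15 + 0.107) = 0.042.
By the law of total probability,
P(S) = P(S|S1)·P(S1) + P(S|S2)·P(S2) + P(S|S3)·P(S3) + P(S|S4)·P(S4)
      = 0.4228·0.701 + 0.5089·0.042 + 0.274·0.15 + 0.1787·0.107
      = 0.2963828 + 0.0213738 + 0.0411 + 0.0191209 = 0.3779775

P(S) ≈ 0.3780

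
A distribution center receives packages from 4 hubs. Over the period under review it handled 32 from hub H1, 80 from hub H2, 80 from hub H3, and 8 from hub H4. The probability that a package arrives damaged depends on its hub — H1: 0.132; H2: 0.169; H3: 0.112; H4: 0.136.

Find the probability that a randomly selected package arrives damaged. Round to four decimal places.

Total: 32 + 80 + 80 + 8 = 200.
P(H1) = 32/200 = 0.16. P(H2) = 80/200 = 0.4. P(H3) = 80/200 = 0.4. P(H4) = 8/200 = 0.04.
By the law of total probability,
P(D) = P(D|H1)·P(H1) + P(D|H2)·P(H2) + P(D|H3)·P(H3) + P(D|H4)·P(H4)
      = 0.132·0.16 + 0.169·0.4 + 0.112·0.4 + 0.136·0.04
      = 0.02112 + 0.0676 + 0.0448 + 0.00544 = 0.13896

0.1390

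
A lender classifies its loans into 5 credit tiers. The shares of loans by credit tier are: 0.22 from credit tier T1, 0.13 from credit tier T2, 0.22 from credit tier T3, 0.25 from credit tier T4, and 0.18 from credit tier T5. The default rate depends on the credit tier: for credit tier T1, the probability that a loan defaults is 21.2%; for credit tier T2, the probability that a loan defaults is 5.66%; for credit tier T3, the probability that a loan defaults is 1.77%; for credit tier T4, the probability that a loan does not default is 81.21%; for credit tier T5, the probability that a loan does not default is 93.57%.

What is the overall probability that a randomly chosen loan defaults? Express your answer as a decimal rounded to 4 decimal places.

P(D|T4) = 1 − 0.8121 = 0.1879.
P(D|T5) = 1 − 0.9357 = 0.0643.
By the law of total probability,
P(D) = P(D|T1)·P(T1) + P(D|T2)·P(T2) + P(D|T3)·P(T3) + P(D|T4)·P(T4) + P(D|T5)·P(T5)
      = 0.212·0.22 + 0.0566·0.13 + 0.0177·0.22 + 0.1879·0.25 + 0.0643·0.18
      = 0.04664 + 0.007358 + 0.003894 + 0.046975 + 0.011574 = 0.116441

P(D) ≈ 0.1164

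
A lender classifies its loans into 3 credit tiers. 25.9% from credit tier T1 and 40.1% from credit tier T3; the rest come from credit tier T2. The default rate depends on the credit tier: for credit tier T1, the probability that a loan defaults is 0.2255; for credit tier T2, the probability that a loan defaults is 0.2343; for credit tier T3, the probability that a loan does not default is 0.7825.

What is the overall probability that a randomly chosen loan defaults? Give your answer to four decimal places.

P(T2) = 1 − (0.259 + 0.401) = 0.34.
P(D|T3) = 1 − 0.7825 = 0.2175.
P(D) = P(D|T1)·P(T1) + P(D|T2)·P(T2) + P(D|T3)·P(T3)
      = 0.2255·0.259 + 0.2343·0.34 + 0.2175·0.401
      = 0.0584045 + 0.079662 + 0.0872175 = 0.225284

P(D) ≈ 0.2253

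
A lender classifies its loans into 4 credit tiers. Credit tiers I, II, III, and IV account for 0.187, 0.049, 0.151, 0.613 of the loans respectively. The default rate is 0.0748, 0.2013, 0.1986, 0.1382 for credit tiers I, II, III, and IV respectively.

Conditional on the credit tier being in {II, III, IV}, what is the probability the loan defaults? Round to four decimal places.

Let S = {II, III, IV}.
P(S) = 0.049 + 0.151 + 0.613 = 0.813.
P(D ∩ S) = 0.2013·0.049 + 0.1986·0.151 + 0.1382·0.613 = 0.0098637 + 0.0299886 + 0.0847166 = 0.1245689.
P(D | S) = 0.1245689 / 0.813 = 0.153221…

0.1532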